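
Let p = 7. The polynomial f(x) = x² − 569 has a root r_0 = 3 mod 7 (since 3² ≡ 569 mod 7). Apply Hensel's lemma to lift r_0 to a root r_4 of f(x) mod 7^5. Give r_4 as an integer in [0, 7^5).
r_4 = 3510 (mod 16807)

Hensel's recurrence: r_{i+1} = r_i − f(r_i)·(f′(r_i))^{-1} mod 7^{i+2}, with f′(x) = 2x. Iterate:
  r_0 = 3 (mod 7)
  r_1 = 31 (mod 49)
  r_2 = 80 (mod 343)
  r_3 = 1109 (mod 2401)
  r_4 = 3510 (mod 16807)
Final: r_4 = 3510, and one checks f(r_4) ≡ 0 mod 7^5.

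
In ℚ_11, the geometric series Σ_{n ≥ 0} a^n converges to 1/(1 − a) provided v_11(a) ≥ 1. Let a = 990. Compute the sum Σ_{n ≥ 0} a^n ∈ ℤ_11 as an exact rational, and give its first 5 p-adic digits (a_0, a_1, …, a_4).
Σ a^n = 1/(1 − a) = -1/989;  first 5 digits = (1, 2, 1, 8, 3)

v_11(a) = 1 ≥ 1, so the series converges in ℤ_11 to 1/(1 − a) = 1/(1 − 990) = -1/989. Expand this rational in ℤ_11: compute digits iteratively via d_i = x_i mod 11, x_{i+1} = (x_i − d_i)/11. The first 5 digits are (1, 2, 1, 8, 3).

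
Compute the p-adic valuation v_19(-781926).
v_19(-781926) = 4

v_19(n) is the largest exponent k such that 19^k divides n. Factor out: -781926 = -19^4 · 6. (Sign doesn't affect v_p.) So v_19(-781926) = 4.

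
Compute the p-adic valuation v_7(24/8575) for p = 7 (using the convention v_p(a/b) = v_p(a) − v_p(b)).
v_7(24/8575) = -3

Factor powers of 7 from the numerator and denominator of the reduced fraction: 24 = 7^0 · 24 and 8575 = 7^3 · 25. Apply v_p(a/b) = v_p(a) − v_p(b): v_7(24/8575) = 0 − 3 = -3.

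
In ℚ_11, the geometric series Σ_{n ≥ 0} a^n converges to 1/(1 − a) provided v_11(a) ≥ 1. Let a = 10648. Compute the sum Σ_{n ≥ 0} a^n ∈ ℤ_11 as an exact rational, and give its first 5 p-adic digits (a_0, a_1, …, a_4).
Σ a^n = 1/(1 − a) = -1/10647;  first 5 digits = (1, 0, 0, 8, 0)

v_11(a) = 3 ≥ 1, so the series converges in ℤ_11 to 1/(1 − a) = 1/(1 − 10648) = -1/10647. Expand this rational in ℤ_11: compute digits iteratively via d_i = x_i mod 11, x_{i+1} = (x_i − d_i)/11. The first 5 digits are (1, 0, 0, 8, 0).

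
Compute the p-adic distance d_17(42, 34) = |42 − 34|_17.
d_17(42, 34) = 1

Step 1 — x − y = 42 − 34 = 8. Step 2 — v_17(8) = 0 (factor: 8 = (17^0 · 8); the sign does not affect v_p). Step 3 — |x − y|_17 = 17^{0} = 1.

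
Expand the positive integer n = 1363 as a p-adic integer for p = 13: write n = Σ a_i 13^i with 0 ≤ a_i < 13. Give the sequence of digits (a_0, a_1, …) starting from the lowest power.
(a_0, a_1, …) = (11, 0, 8)

Repeated division by 13 gives the digits low-to-high: 1363 = 11 + 8·13^2. Digit sequence: (11, 0, 8).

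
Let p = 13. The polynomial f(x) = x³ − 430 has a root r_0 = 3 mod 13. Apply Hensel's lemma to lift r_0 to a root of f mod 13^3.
r_2 = 237 (mod 2197)

Hensel: r_{i+1} = r_i − f(r_i)/f′(r_i) mod 13^{i+2}, where f′(x) = 3x². Iterate:
  r_0 = 3 (mod 13)
  r_1 = 68 (mod 169)
  r_2 = 237 (mod 2197)
Final: r = 237 with f(r) ≡ 0 mod 13^3.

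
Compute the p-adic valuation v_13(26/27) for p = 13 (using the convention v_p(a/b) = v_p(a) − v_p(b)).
v_13(26/27) = 1

Factor powers of 13 from the numerator and denominator of the reduced fraction: 26 = 13^1 · 2 and 27 = 13^0 · 27. Apply v_p(a/b) = v_p(a) − v_p(b): v_13(26/27) = 1 − 0 = 1.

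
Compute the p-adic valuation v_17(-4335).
v_17(-4335) = 2

v_17(n) is the largest exponent k such that 17^k divides n. Factor out: -4335 = -17^2 · 15. (Sign doesn't affect v_p.) So v_17(-4335) = 2.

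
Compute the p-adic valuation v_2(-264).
v_2(-264) = 3

v_2(n) is the largest exponent k such that 2^k divides n. Factor out: -264 = -2^3 · 33. (Sign doesn't affect v_p.) So v_2(-264) = 3.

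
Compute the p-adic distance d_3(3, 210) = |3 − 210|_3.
d_3(3, 210) = 1/9

Step 1 — x − y = 3 − 210 = -207. Step 2 — v_3(-207) = 2 (factor: -207 = −(3^2 · 23); the sign does not affect v_p). Step 3 — |x − y|_3 = 3^{-2} = 1/9.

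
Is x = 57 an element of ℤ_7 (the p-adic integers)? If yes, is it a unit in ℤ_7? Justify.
x ∈ ℤ_7^× (unit); v_7(x) = 0

ℤ_7 = {x ∈ ℚ_7 : v_7(x) ≥ 0} and ℤ_7^× = {x ∈ ℤ_7 : v_7(x) = 0}. Here v_7(57) = v_7(num) − v_7(den) = 0; compare against these criteria.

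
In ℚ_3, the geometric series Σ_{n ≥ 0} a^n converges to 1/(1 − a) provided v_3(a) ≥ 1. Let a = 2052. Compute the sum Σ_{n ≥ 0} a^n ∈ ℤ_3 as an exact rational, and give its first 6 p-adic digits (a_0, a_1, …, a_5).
Σ a^n = 1/(1 − a) = -1/2051;  first 6 digits = (1, 0, 0, 1, 1, 2)

v_3(a) = 3 ≥ 1, so the series converges in ℤ_3 to 1/(1 − a) = 1/(1 − 2052) = -1/2051. Expand this rational in ℤ_3: compute digits iteratively via d_i = x_i mod 3, x_{i+1} = (x_i − d_i)/3. The first 6 digits are (1, 0, 0, 1, 1, 2).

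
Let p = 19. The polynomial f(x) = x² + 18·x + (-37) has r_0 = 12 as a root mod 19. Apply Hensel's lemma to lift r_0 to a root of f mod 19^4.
r_3 = 25111 (mod 130321)

Hensel: r_{i+1} = r_i − f(r_i)·(f′(r_i))^{-1} mod 19^{i+2}, f′(x) = 2x + 18. Iterate:
  r_0 = 12 (mod 19)
  r_1 = 202 (mod 361)
  r_2 = 4534 (mod 6859)
  r_3 = 25111 (mod 130321)
Final: r = 25111 satisfies f(r) ≡ 0 mod 19^4.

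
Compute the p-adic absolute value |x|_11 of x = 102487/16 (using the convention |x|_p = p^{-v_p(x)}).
|102487/16|_11 = 1/14641

Step 1 — compute v_11(x) by factoring powers of 11 out of the numerator and denominator: v_11(102487/16) = 4. Step 2 — apply |x|_p = p^{-v_p(x)} = 11^{-4} = 1/14641.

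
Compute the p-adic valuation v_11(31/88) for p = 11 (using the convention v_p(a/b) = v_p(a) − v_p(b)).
v_11(31/88) = -1

Factor powers of 11 from the numerator and denominator of the reduced fraction: 31 = 11^0 · 31 and 88 = 11^1 · 8. Apply v_p(a/b) = v_p(a) − v_p(b): v_11(31/88) = 0 − 1 = -1.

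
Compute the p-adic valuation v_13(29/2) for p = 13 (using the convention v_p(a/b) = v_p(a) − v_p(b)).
v_13(29/2) = 0

Factor powers of 13 from the numerator and denominator of the reduced fraction: 29 = 13^0 · 29 and 2 = 13^0 · 2. Apply v_p(a/b) = v_p(a) − v_p(b): v_13(29/2) = 0 − 0 = 0.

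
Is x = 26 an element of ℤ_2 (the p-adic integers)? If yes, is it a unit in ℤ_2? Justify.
x ∈ ℤ_2 but not a unit; v_2(x) = 1 > 0

ℤ_2 = {x ∈ ℚ_2 : v_2(x) ≥ 0} and ℤ_2^× = {x ∈ ℤ_2 : v_2(x) = 0}. Here v_2(26) = v_2(num) − v_2(den) = 1; compare against these criteria.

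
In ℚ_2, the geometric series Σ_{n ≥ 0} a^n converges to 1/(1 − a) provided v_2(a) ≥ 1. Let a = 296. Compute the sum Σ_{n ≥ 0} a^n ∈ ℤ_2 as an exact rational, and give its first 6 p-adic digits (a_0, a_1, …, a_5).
Σ a^n = 1/(1 − a) = -1/295;  first 6 digits = (1, 0, 0, 1, 0, 1)

v_2(a) = 3 ≥ 1, so the series converges in ℤ_2 to 1/(1 − a) = 1/(1 − 296) = -1/295. Expand this rational in ℤ_2: compute digits iteratively via d_i = x_i mod 2, x_{i+1} = (x_i − d_i)/2. The first 6 digits are (1, 0, 0, 1, 0, 1).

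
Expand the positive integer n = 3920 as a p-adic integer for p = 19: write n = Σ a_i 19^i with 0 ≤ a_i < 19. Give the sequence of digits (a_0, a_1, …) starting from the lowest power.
(a_0, a_1, …) = (6, 16, 10)

Repeated division by 19 gives the digits low-to-high: 3920 = 6 + 16·19^1 + 10·19^2. Digit sequence: (6, 16, 10).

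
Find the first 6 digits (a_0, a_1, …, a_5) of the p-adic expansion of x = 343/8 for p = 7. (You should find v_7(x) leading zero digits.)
(a_0, …, a_5) = (0, 0, 0, 1, 6, 0)

v_7(343/8) = 3, so a_0 = ... = a_2 = 0. Factor out: x = 7^3 · u with u = 1/8 a unit in ℤ_7. Expand u iteratively via a_{v+i} = u_i mod 7, u_{i+1} = (u_i − a_{v+i})/7:
  u_0 = 1/8;  a_3 = 1;  u_1 = (u_0 − 1)/7 = -1/8
  u_1 = -1/8;  a_4 = 6;  u_2 = (u_1 − 6)/7 = -7/8
  u_2 = -7/8;  a_5 = 0;  u_3 = (u_2 − 0)/7 = -1/8
Digits: (0, 0, 0, 1, 6, 0).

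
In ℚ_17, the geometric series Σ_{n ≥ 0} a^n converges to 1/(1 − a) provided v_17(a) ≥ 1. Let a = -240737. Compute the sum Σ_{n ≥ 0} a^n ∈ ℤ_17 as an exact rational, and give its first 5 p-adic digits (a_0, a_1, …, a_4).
Σ a^n = 1/(1 − a) = 1/240738;  first 5 digits = (1, 0, 0, 2, 14)

v_17(a) = 3 ≥ 1, so the series converges in ℤ_17 to 1/(1 − a) = 1/(1 − (-240737)) = 1/240738. Expand this rational in ℤ_17: compute digits iteratively via d_i = x_i mod 17, x_{i+1} = (x_i − d_i)/17. The first 5 digits are (1, 0, 0, 2, 14).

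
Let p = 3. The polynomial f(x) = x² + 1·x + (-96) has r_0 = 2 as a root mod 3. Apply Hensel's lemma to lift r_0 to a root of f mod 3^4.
r_3 = 20 (mod 81)

Hensel: r_{i+1} = r_i − f(r_i)·(f′(r_i))^{-1} mod 3^{i+2}, f′(x) = 2x + 1. Iterate:
  r_0 = 2 (mod 3)
  r_1 = 2 (mod 9)
  r_2 = 20 (mod 27)
  r_3 = 20 (mod 81)
Final: r = 20 satisfies f(r) ≡ 0 mod 3^4.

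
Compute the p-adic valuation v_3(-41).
v_3(-41) = 0

v_3(n) is the largest exponent k such that 3^k divides n. Factor out: -41 = -3^0 · 41. (Sign doesn't affect v_p.) So v_3(-41) = 0.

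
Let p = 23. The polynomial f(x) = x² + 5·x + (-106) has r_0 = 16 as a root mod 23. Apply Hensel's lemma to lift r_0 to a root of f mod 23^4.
r_3 = 95144 (mod 279841)

Hensel: r_{i+1} = r_i − f(r_i)·(f′(r_i))^{-1} mod 23^{i+2}, f′(x) = 2x + 5. Iterate:
  r_0 = 16 (mod 23)
  r_1 = 453 (mod 529)
  r_2 = 9975 (mod 12167)
  r_3 = 95144 (mod 279841)
Final: r = 95144 satisfies f(r) ≡ 0 mod 23^4.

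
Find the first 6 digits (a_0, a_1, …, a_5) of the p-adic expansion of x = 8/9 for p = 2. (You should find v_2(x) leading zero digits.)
(a_0, …, a_5) = (0, 0, 0, 1, 0, 0)

v_2(8/9) = 3, so a_0 = ... = a_2 = 0. Factor out: x = 2^3 · u with u = 1/9 a unit in ℤ_2. Expand u iteratively via a_{v+i} = u_i mod 2, u_{i+1} = (u_i − a_{v+i})/2:
  u_0 = 1/9;  a_3 = 1;  u_1 = (u_0 − 1)/2 = -4/9
  u_1 = -4/9;  a_4 = 0;  u_2 = (u_1 − 0)/2 = -2/9
  u_2 = -2/9;  a_5 = 0;  u_3 = (u_2 − 0)/2 = -1/9
Digits: (0, 0, 0, 1, 0, 0).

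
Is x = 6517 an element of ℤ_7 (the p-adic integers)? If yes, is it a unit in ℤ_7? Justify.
x ∈ ℤ_7 but not a unit; v_7(x) = 3 > 0

ℤ_7 = {x ∈ ℚ_7 : v_7(x) ≥ 0} and ℤ_7^× = {x ∈ ℤ_7 : v_7(x) = 0}. Here v_7(6517) = v_7(num) − v_7(den) = 3; compare against these criteria.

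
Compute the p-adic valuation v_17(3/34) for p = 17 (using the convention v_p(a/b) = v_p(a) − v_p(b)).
v_17(3/34) = -1

Factor powers of 17 from the numerator and denominator of the reduced fraction: 3 = 17^0 · 3 and 34 = 17^1 · 2. Apply v_p(a/b) = v_p(a) − v_p(b): v_17(3/34) = 0 − 1 = -1.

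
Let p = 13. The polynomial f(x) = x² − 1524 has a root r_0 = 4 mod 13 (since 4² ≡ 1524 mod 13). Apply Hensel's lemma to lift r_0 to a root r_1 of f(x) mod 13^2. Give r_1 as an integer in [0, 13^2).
r_1 = 108 (mod 169)

Hensel's recurrence: r_{i+1} = r_i − f(r_i)·(f′(r_i))^{-1} mod 13^{i+2}, with f′(x) = 2x. Iterate:
  r_0 = 4 (mod 13)
  r_1 = 108 (mod 169)
Final: r_1 = 108, and one checks f(r_1) ≡ 0 mod 13^2.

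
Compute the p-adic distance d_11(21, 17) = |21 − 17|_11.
d_11(21, 17) = 1

Step 1 — x − y = 21 − 17 = 4. Step 2 — v_11(4) = 0 (factor: 4 = (11^0 · 4); the sign does not affect v_p). Step 3 — |x − y|_11 = 11^{0} = 1.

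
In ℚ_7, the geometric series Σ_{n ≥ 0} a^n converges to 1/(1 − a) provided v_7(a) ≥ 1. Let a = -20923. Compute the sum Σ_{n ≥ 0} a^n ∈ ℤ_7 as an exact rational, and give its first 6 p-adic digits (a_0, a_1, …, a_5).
Σ a^n = 1/(1 − a) = 1/20924;  first 6 digits = (1, 0, 0, 2, 5, 5)

v_7(a) = 3 ≥ 1, so the series converges in ℤ_7 to 1/(1 − a) = 1/(1 − (-20923)) = 1/20924. Expand this rational in ℤ_7: compute digits iteratively via d_i = x_i mod 7, x_{i+1} = (x_i − d_i)/7. The first 6 digits are (1, 0, 0, 2, 5, 5).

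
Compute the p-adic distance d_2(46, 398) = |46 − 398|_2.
d_2(46, 398) = 1/32

Step 1 — x − y = 46 − 398 = -352. Step 2 — v_2(-352) = 5 (factor: -352 = −(2^5 · 11); the sign does not affect v_p). Step 3 — |x − y|_2 = 2^{-5} = 1/32.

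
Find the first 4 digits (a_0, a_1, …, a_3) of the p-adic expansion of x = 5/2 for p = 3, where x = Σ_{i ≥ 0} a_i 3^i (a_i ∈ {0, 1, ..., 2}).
(a_0, …, a_3) = (1, 2, 1, 1)

v_3(5/2) = 0 (numerator and denominator both coprime to 3), so x ∈ ℤ_3^×. Compute digits iteratively via a_i = x_i mod 3, x_{i+1} = (x_i − a_i)/3, with x_0 = x:
  x_0 = 5/2;  a_0 = 1;  x_1 = (x_0 − 1)/3 = 1/2
  x_1 = 1/2;  a_1 = 2;  x_2 = (x_1 − 2)/3 = -1/2
  x_2 = -1/2;  a_2 = 1;  x_3 = (x_2 − 1)/3 = -1/2
  x_3 = -1/2;  a_3 = 1;  x_4 = (x_3 − 1)/3 = -1/2
Digits: (1, 2, 1, 1).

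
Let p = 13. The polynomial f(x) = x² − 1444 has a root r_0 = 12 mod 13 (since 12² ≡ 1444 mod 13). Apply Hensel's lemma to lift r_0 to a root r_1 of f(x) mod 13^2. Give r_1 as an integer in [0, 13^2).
r_1 = 38 (mod 169)

Hensel's recurrence: r_{i+1} = r_i − f(r_i)·(f′(r_i))^{-1} mod 13^{i+2}, with f′(x) = 2x. Iterate:
  r_0 = 12 (mod 13)
  r_1 = 38 (mod 169)
Final: r_1 = 38, and one checks f(r_1) ≡ 0 mod 13^2.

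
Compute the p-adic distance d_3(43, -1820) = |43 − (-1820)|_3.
d_3(43, -1820) = 1/81

Step 1 — x − y = 43 − (-1820) = 1863. Step 2 — v_3(1863) = 4 (factor: 1863 = (3^4 · 23); the sign does not affect v_p). Step 3 — |x − y|_3 = 3^{-4} = 1/81.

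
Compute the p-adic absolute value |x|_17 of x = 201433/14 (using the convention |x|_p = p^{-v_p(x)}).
|201433/14|_17 = 1/4913

Step 1 — compute v_17(x) by factoring powers of 17 out of the numerator and denominator: v_17(201433/14) = 3. Step 2 — apply |x|_p = p^{-v_p(x)} = 17^{-3} = 1/4913.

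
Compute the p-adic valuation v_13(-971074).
v_13(-971074) = 4

v_13(n) is the largest exponent k such that 13^k divides n. Factor out: -971074 = -13^4 · 34. (Sign doesn't affect v_p.) So v_13(-971074) = 4.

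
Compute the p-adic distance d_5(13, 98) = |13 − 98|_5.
d_5(13, 98) = 1/5

Step 1 — x − y = 13 − 98 = -85. Step 2 — v_5(-85) = 1 (factor: -85 = −(5^1 · 17); the sign does not affect v_p). Step 3 — |x − y|_5 = 5^{-1} = 1/5.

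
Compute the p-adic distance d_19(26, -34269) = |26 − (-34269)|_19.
d_19(26, -34269) = 1/6859

Step 1 — x − y = 26 − (-34269) = 34295. Step 2 — v_19(34295) = 3 (factor: 34295 = (19^3 · 5); the sign does not affect v_p). Step 3 — |x − y|_19 = 19^{-3} = 1/6859.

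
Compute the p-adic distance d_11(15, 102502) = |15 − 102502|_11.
d_11(15, 102502) = 1/14641

Step 1 — x − y = 15 − 102502 = -102487. Step 2 — v_11(-102487) = 4 (factor: -102487 = −(11^4 · 7); the sign does not affect v_p). Step 3 — |x − y|_11 = 11^{-4} = 1/14641.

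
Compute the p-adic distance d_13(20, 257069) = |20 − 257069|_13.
d_13(20, 257069) = 1/28561

Step 1 — x − y = 20 − 257069 = -257049. Step 2 — v_13(-257049) = 4 (factor: -257049 = −(13^4 · 9); the sign does not affect v_p). Step 3 — |x − y|_13 = 13^{-4} = 1/28561.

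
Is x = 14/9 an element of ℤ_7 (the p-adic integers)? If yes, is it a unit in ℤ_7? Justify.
x ∈ ℤ_7 but not a unit; v_7(x) = 1 > 0

ℤ_7 = {x ∈ ℚ_7 : v_7(x) ≥ 0} and ℤ_7^× = {x ∈ ℤ_7 : v_7(x) = 0}. Here v_7(14/9) = v_7(num) − v_7(den) = 1; compare against these criteria.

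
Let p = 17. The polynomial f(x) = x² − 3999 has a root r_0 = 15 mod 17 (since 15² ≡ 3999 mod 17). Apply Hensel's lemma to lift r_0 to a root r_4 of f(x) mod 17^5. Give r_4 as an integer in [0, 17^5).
r_4 = 135913 (mod 1419857)

Hensel's recurrence: r_{i+1} = r_i − f(r_i)·(f′(r_i))^{-1} mod 17^{i+2}, with f′(x) = 2x. Iterate:
  r_0 = 15 (mod 17)
  r_1 = 83 (mod 289)
  r_2 = 3262 (mod 4913)
  r_3 = 52392 (mod 83521)
  r_4 = 135913 (mod 1419857)
Final: r_4 = 135913, and one checks f(r_4) ≡ 0 mod 17^5.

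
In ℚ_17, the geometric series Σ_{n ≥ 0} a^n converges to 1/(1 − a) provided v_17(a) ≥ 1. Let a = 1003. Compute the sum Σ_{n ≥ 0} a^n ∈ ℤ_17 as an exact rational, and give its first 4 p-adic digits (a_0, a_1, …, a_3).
Σ a^n = 1/(1 − a) = -1/1002;  first 4 digits = (1, 8, 16, 2)

v_17(a) = 1 ≥ 1, so the series converges in ℤ_17 to 1/(1 − a) = 1/(1 − 1003) = -1/1002. Expand this rational in ℤ_17: compute digits iteratively via d_i = x_i mod 17, x_{i+1} = (x_i − d_i)/17. The first 4 digits are (1, 8, 16, 2).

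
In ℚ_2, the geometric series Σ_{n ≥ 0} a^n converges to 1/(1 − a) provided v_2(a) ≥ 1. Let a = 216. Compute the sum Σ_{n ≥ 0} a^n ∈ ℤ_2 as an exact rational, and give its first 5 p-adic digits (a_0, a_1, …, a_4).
Σ a^n = 1/(1 − a) = -1/215;  first 5 digits = (1, 0, 0, 1, 1)

v_2(a) = 3 ≥ 1, so the series converges in ℤ_2 to 1/(1 − a) = 1/(1 − 216) = -1/215. Expand this rational in ℤ_2: compute digits iteratively via d_i = x_i mod 2, x_{i+1} = (x_i − d_i)/2. The first 5 digits are (1, 0, 0, 1, 1).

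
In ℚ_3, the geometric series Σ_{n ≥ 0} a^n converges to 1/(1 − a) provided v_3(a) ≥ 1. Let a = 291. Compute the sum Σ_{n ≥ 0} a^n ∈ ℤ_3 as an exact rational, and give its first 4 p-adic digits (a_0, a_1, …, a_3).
Σ a^n = 1/(1 − a) = -1/290;  first 4 digits = (1, 1, 0, 1)

v_3(a) = 1 ≥ 1, so the series converges in ℤ_3 to 1/(1 − a) = 1/(1 − 291) = -1/290. Expand this rational in ℤ_3: compute digits iteratively via d_i = x_i mod 3, x_{i+1} = (x_i − d_i)/3. The first 4 digits are (1, 1, 0, 1).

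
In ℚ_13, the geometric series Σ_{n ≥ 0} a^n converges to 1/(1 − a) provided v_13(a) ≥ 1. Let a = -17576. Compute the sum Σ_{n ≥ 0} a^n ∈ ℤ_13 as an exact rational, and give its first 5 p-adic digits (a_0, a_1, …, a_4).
Σ a^n = 1/(1 − a) = 1/17577;  first 5 digits = (1, 0, 0, 5, 12)

v_13(a) = 3 ≥ 1, so the series converges in ℤ_13 to 1/(1 − a) = 1/(1 − (-17576)) = 1/17577. Expand this rational in ℤ_13: compute digits iteratively via d_i = x_i mod 13, x_{i+1} = (x_i − d_i)/13. The first 5 digits are (1, 0, 0, 5, 12).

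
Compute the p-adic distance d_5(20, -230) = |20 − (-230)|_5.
d_5(20, -230) = 1/125

Step 1 — x − y = 20 − (-230) = 250. Step 2 — v_5(250) = 3 (factor: 250 = (5^3 · 2); the sign does not affect v_p). Step 3 — |x − y|_5 = 5^{-3} = 1/125.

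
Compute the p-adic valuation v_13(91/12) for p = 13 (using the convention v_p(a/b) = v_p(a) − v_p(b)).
v_13(91/12) = 1

Factor powers of 13 from the numerator and denominator of the reduced fraction: 91 = 13^1 · 7 and 12 = 13^0 · 12. Apply v_p(a/b) = v_p(a) − v_p(b): v_13(91/12) = 1 − 0 = 1.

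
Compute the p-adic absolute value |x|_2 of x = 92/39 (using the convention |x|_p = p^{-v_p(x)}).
|92/39|_2 = 1/4

Step 1 — compute v_2(x) by factoring powers of 2 out of the numerator and denominator: v_2(92/39) = 2. Step 2 — apply |x|_p = p^{-v_p(x)} = 2^{-2} = 1/4.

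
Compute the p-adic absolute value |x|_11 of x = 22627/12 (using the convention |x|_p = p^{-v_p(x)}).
|22627/12|_11 = 1/1331

Step 1 — compute v_11(x) by factoring powers of 11 out of the numerator and denominator: v_11(22627/12) = 3. Step 2 — apply |x|_p = p^{-v_p(x)} = 11^{-3} = 1/1331.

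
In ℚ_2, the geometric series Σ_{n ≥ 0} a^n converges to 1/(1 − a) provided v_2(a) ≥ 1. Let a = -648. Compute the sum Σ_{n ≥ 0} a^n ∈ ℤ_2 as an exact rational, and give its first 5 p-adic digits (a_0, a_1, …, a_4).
Σ a^n = 1/(1 − a) = 1/649;  first 5 digits = (1, 0, 0, 1, 1)

v_2(a) = 3 ≥ 1, so the series converges in ℤ_2 to 1/(1 − a) = 1/(1 − (-648)) = 1/649. Expand this rational in ℤ_2: compute digits iteratively via d_i = x_i mod 2, x_{i+1} = (x_i − d_i)/2. The first 5 digits are (1, 0, 0, 1, 1).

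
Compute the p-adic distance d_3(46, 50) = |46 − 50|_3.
d_3(46, 50) = 1

Step 1 — x − y = 46 − 50 = -4. Step 2 — v_3(-4) = 0 (factor: -4 = −(3^0 · 4); the sign does not affect v_p). Step 3 — |x − y|_3 = 3^{0} = 1.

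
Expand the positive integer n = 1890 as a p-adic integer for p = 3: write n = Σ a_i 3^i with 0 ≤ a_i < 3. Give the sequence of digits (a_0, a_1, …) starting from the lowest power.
(a_0, a_1, …) = (0, 0, 0, 1, 2, 1, 2)

Repeated division by 3 gives the digits low-to-high: 1890 = 1·3^3 + 2·3^4 + 1·3^5 + 2·3^6. Digit sequence: (0, 0, 0, 1, 2, 1, 2).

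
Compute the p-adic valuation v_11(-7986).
v_11(-7986) = 3

v_11(n) is the largest exponent k such that 11^k divides n. Factor out: -7986 = -11^3 · 6. (Sign doesn't affect v_p.) So v_11(-7986) = 3.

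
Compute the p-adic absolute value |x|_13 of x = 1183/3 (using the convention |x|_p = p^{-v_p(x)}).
|1183/3|_13 = 1/169

Step 1 — compute v_13(x) by factoring powers of 13 out of the numerator and denominator: v_13(1183/3) = 2. Step 2 — apply |x|_p = p^{-v_p(x)} = 13^{-2} = 1/169.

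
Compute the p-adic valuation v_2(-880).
v_2(-880) = 4

v_2(n) is the largest exponent k such that 2^k divides n. Factor out: -880 = -2^4 · 55. (Sign doesn't affect v_p.) So v_2(-880) = 4.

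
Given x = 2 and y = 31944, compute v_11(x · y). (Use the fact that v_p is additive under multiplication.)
v_11(63888) = 3

v_p(x) = 0 (factor: 2 = 11^0 · 2); v_p(y) = 3 (factor: 31944 = 11^3 · 24). Additivity: v_p(xy) = v_p(x) + v_p(y) = 0 + 3 = 3. (Direct check: xy = 63888 = 11^3 · (48).)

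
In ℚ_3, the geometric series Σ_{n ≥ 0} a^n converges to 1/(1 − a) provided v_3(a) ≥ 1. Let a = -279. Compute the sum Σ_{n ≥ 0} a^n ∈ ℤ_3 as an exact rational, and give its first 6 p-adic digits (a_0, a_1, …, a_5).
Σ a^n = 1/(1 − a) = 1/280;  first 6 digits = (1, 0, 2, 1, 0, 1)

v_3(a) = 2 ≥ 1, so the series converges in ℤ_3 to 1/(1 − a) = 1/(1 − (-279)) = 1/280. Expand this rational in ℤ_3: compute digits iteratively via d_i = x_i mod 3, x_{i+1} = (x_i − d_i)/3. The first 6 digits are (1, 0, 2, 1, 0, 1).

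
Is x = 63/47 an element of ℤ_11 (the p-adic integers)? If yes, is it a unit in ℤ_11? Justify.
x ∈ ℤ_11^× (unit); v_11(x) = 0

ℤ_11 = {x ∈ ℚ_11 : v_11(x) ≥ 0} and ℤ_11^× = {x ∈ ℤ_11 : v_11(x) = 0}. Here v_11(63/47) = v_11(num) − v_11(den) = 0; compare against these criteria.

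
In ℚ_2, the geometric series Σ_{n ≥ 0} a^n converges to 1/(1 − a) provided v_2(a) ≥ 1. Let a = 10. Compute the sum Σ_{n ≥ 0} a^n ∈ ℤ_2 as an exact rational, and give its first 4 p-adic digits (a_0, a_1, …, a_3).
Σ a^n = 1/(1 − a) = -1/9;  first 4 digits = (1, 1, 1, 0)

v_2(a) = 1 ≥ 1, so the series converges in ℤ_2 to 1/(1 − a) = 1/(1 − 10) = -1/9. Expand this rational in ℤ_2: compute digits iteratively via d_i = x_i mod 2, x_{i+1} = (x_i − d_i)/2. The first 4 digits are (1, 1, 1, 0).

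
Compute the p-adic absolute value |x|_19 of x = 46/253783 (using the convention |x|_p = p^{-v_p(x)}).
|46/253783|_19 = 6859

Step 1 — compute v_19(x) by factoring powers of 19 out of the numerator and denominator: v_19(46/253783) = -3. Step 2 — apply |x|_p = p^{-v_p(x)} = 19^{3} = 6859.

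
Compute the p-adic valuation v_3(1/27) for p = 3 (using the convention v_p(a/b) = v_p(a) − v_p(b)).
v_3(1/27) = -3

Factor powers of 3 from the numerator and denominator of the reduced fraction: 1 = 3^0 · 1 and 27 = 3^3 · 1. Apply v_p(a/b) = v_p(a) − v_p(b): v_3(1/27) = 0 − 3 = -3.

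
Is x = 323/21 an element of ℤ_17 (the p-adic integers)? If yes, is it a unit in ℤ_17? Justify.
x ∈ ℤ_17 but not a unit; v_17(x) = 1 > 0

ℤ_17 = {x ∈ ℚ_17 : v_17(x) ≥ 0} and ℤ_17^× = {x ∈ ℤ_17 : v_17(x) = 0}. Here v_17(323/21) = v_17(num) − v_17(den) = 1; compare against these criteria.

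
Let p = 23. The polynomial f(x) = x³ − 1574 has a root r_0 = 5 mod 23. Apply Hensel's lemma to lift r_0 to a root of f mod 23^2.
r_1 = 511 (mod 529)

Hensel: r_{i+1} = r_i − f(r_i)/f′(r_i) mod 23^{i+2}, where f′(x) = 3x². Iterate:
  r_0 = 5 (mod 23)
  r_1 = 511 (mod 529)
Final: r = 511 with f(r) ≡ 0 mod 23^2.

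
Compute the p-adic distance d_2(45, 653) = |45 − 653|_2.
d_2(45, 653) = 1/32

Step 1 — x − y = 45 − 653 = -608. Step 2 — v_2(-608) = 5 (factor: -608 = −(2^5 · 19); the sign does not affect v_p). Step 3 — |x − y|_2 = 2^{-5} = 1/32.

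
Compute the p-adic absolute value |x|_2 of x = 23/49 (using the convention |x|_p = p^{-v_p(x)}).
|23/49|_2 = 1

Step 1 — compute v_2(x) by factoring powers of 2 out of the numerator and denominator: v_2(23/49) = 0. Step 2 — apply |x|_p = p^{-v_p(x)} = 2^{0} = 1.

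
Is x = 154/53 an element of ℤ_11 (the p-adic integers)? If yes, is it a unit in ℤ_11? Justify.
x ∈ ℤ_11 but not a unit; v_11(x) = 1 > 0

ℤ_11 = {x ∈ ℚ_11 : v_11(x) ≥ 0} and ℤ_11^× = {x ∈ ℤ_11 : v_11(x) = 0}. Here v_11(154/53) = v_11(num) − v_11(den) = 1; compare against these criteria.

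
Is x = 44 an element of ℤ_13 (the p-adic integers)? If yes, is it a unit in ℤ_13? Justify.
x ∈ ℤ_13^× (unit); v_13(x) = 0

ℤ_13 = {x ∈ ℚ_13 : v_13(x) ≥ 0} and ℤ_13^× = {x ∈ ℤ_13 : v_13(x) = 0}. Here v_13(44) = v_13(num) − v_13(den) = 0; compare against these criteria.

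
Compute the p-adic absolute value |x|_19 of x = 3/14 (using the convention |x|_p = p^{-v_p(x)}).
|3/14|_19 = 1

Step 1 — compute v_19(x) by factoring powers of 19 out of the numerator and denominator: v_19(3/14) = 0. Step 2 — apply |x|_p = p^{-v_p(x)} = 19^{0} = 1.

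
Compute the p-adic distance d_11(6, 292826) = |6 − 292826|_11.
d_11(6, 292826) = 1/14641

Step 1 — x − y = 6 − 292826 = -292820. Step 2 — v_11(-292820) = 4 (factor: -292820 = −(11^4 · 20); the sign does not affect v_p). Step 3 — |x − y|_11 = 11^{-4} = 1/14641.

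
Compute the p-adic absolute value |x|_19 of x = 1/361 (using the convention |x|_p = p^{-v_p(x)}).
|1/361|_19 = 361

Step 1 — compute v_19(x) by factoring powers of 19 out of the numerator and denominator: v_19(1/361) = -2. Step 2 — apply |x|_p = p^{-v_p(x)} = 19^{2} = 361.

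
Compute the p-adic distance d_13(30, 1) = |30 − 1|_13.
d_13(30, 1) = 1

Step 1 — x − y = 30 − 1 = 29. Step 2 — v_13(29) = 0 (factor: 29 = (13^0 · 29); the sign does not affect v_p). Step 3 — |x − y|_13 = 13^{0} = 1.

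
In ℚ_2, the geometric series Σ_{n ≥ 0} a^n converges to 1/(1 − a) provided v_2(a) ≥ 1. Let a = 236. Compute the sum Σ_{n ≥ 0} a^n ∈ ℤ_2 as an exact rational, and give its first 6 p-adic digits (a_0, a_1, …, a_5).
Σ a^n = 1/(1 − a) = -1/235;  first 6 digits = (1, 0, 1, 1, 1, 1)

v_2(a) = 2 ≥ 1, so the series converges in ℤ_2 to 1/(1 − a) = 1/(1 − 236) = -1/235. Expand this rational in ℤ_2: compute digits iteratively via d_i = x_i mod 2, x_{i+1} = (x_i − d_i)/2. The first 6 digits are (1, 0, 1, 1, 1, 1).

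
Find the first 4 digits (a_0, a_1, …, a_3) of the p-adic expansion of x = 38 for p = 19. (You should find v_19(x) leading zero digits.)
(a_0, …, a_3) = (0, 2, 0, 0)

v_19(38) = 1, so a_0 = ... = a_0 = 0. Factor out: x = 19^1 · u with u = 2 a unit in ℤ_19. Expand u iteratively via a_{v+i} = u_i mod 19, u_{i+1} = (u_i − a_{v+i})/19:
  u_0 = 2;  a_1 = 2;  u_1 = (u_0 − 2)/19 = 0
  u_1 = 0;  a_2 = 0;  u_2 = (u_1 − 0)/19 = 0
  u_2 = 0;  a_3 = 0;  u_3 = (u_2 − 0)/19 = 0
Digits: (0, 2, 0, 0).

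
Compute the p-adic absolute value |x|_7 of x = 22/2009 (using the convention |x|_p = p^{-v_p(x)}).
|22/2009|_7 = 49

Step 1 — compute v_7(x) by factoring powers of 7 out of the numerator and denominator: v_7(22/2009) = -2. Step 2 — apply |x|_p = p^{-v_p(x)} = 7^{2} = 49.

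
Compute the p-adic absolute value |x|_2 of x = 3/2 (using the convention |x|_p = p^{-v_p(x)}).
|3/2|_2 = 2

Step 1 — compute v_2(x) by factoring powers of 2 out of the numerator and denominator: v_2(3/2) = -1. Step 2 — apply |x|_p = p^{-v_p(x)} = 2^{1} = 2.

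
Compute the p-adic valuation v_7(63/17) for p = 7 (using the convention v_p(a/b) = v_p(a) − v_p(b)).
v_7(63/17) = 1

Factor powers of 7 from the numerator and denominator of the reduced fraction: 63 = 7^1 · 9 and 17 = 7^0 · 17. Apply v_p(a/b) = v_p(a) − v_p(b): v_7(63/17) = 1 − 0 = 1.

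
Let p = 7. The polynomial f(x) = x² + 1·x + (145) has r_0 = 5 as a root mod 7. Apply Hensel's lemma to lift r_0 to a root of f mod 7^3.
r_2 = 47 (mod 343)

Hensel: r_{i+1} = r_i − f(r_i)·(f′(r_i))^{-1} mod 7^{i+2}, f′(x) = 2x + 1. Iterate:
  r_0 = 5 (mod 7)
  r_1 = 47 (mod 49)
  r_2 = 47 (mod 343)
Final: r = 47 satisfies f(r) ≡ 0 mod 7^3.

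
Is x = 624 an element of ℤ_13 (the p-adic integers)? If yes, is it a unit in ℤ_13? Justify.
x ∈ ℤ_13 but not a unit; v_13(x) = 1 > 0

ℤ_13 = {x ∈ ℚ_13 : v_13(x) ≥ 0} and ℤ_13^× = {x ∈ ℤ_13 : v_13(x) = 0}. Here v_13(624) = v_13(num) − v_13(den) = 1; compare against these criteria.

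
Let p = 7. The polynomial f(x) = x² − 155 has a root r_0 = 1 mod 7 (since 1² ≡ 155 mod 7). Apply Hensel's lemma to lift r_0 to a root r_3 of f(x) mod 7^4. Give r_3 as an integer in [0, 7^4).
r_3 = 2087 (mod 2401)

Hensel's recurrence: r_{i+1} = r_i − f(r_i)·(f′(r_i))^{-1} mod 7^{i+2}, with f′(x) = 2x. Iterate:
  r_0 = 1 (mod 7)
  r_1 = 29 (mod 49)
  r_2 = 29 (mod 343)
  r_3 = 2087 (mod 2401)
Final: r_3 = 2087, and one checks f(r_3) ≡ 0 mod 7^4.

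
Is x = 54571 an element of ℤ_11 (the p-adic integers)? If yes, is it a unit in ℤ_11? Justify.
x ∈ ℤ_11 but not a unit; v_11(x) = 3 > 0

ℤ_11 = {x ∈ ℚ_11 : v_11(x) ≥ 0} and ℤ_11^× = {x ∈ ℤ_11 : v_11(x) = 0}. Here v_11(54571) = v_11(num) − v_11(den) = 3; compare against these criteria.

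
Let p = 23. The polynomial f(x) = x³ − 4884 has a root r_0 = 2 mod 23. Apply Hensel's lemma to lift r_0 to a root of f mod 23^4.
r_3 = 245688 (mod 279841)

Hensel: r_{i+1} = r_i − f(r_i)/f′(r_i) mod 23^{i+2}, where f′(x) = 3x². Iterate:
  r_0 = 2 (mod 23)
  r_1 = 232 (mod 529)
  r_2 = 2348 (mod 12167)
  r_3 = 245688 (mod 279841)
Final: r = 245688 with f(r) ≡ 0 mod 23^4.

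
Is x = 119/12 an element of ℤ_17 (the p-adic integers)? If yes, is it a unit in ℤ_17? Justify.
x ∈ ℤ_17 but not a unit; v_17(x) = 1 > 0

ℤ_17 = {x ∈ ℚ_17 : v_17(x) ≥ 0} and ℤ_17^× = {x ∈ ℤ_17 : v_17(x) = 0}. Here v_17(119/12) = v_17(num) − v_17(den) = 1; compare against these criteria.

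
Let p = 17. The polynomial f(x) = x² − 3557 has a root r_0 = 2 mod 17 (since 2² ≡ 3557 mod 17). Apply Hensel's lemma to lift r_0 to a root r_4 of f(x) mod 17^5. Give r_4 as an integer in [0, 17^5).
r_4 = 884580 (mod 1419857)

Hensel's recurrence: r_{i+1} = r_i − f(r_i)·(f′(r_i))^{-1} mod 17^{i+2}, with f′(x) = 2x. Iterate:
  r_0 = 2 (mod 17)
  r_1 = 240 (mod 289)
  r_2 = 240 (mod 4913)
  r_3 = 49370 (mod 83521)
  r_4 = 884580 (mod 1419857)
Final: r_4 = 884580, and one checks f(r_4) ≡ 0 mod 17^5.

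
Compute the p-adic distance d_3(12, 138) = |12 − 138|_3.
d_3(12, 138) = 1/9

Step 1 — x − y = 12 − 138 = -126. Step 2 — v_3(-126) = 2 (factor: -126 = −(3^2 · 14); the sign does not affect v_p). Step 3 — |x − y|_3 = 3^{-2} = 1/9.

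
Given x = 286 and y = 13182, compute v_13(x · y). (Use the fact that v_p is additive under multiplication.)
v_13(3770052) = 4

v_p(x) = 1 (factor: 286 = 13^1 · 22); v_p(y) = 3 (factor: 13182 = 13^3 · 6). Additivity: v_p(xy) = v_p(x) + v_p(y) = 1 + 3 = 4. (Direct check: xy = 3770052 = 13^4 · (132).)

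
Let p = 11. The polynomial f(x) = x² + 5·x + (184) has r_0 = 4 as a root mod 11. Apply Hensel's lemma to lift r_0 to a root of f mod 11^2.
r_1 = 15 (mod 121)

Hensel: r_{i+1} = r_i − f(r_i)·(f′(r_i))^{-1} mod 11^{i+2}, f′(x) = 2x + 5. Iterate:
  r_0 = 4 (mod 11)
  r_1 = 15 (mod 121)
Final: r = 15 satisfies f(r) ≡ 0 mod 11^2.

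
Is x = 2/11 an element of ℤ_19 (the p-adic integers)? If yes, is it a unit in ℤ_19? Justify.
x ∈ ℤ_19^× (unit); v_19(x) = 0

ℤ_19 = {x ∈ ℚ_19 : v_19(x) ≥ 0} and ℤ_19^× = {x ∈ ℤ_19 : v_19(x) = 0}. Here v_19(2/11) = v_19(num) − v_19(den) = 0; compare against these criteria.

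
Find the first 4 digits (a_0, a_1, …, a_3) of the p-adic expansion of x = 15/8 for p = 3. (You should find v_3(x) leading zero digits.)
(a_0, …, a_3) = (0, 1, 1, 0)

v_3(15/8) = 1, so a_0 = ... = a_0 = 0. Factor out: x = 3^1 · u with u = 5/8 a unit in ℤ_3. Expand u iteratively via a_{v+i} = u_i mod 3, u_{i+1} = (u_i − a_{v+i})/3:
  u_0 = 5/8;  a_1 = 1;  u_1 = (u_0 − 1)/3 = -1/8
  u_1 = -1/8;  a_2 = 1;  u_2 = (u_1 − 1)/3 = -3/8
  u_2 = -3/8;  a_3 = 0;  u_3 = (u_2 − 0)/3 = -1/8
Digits: (0, 1, 1, 0).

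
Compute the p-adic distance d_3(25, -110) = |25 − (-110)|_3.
d_3(25, -110) = 1/27

Step 1 — x − y = 25 − (-110) = 135. Step 2 — v_3(135) = 3 (factor: 135 = (3^3 · 5); the sign does not affect v_p). Step 3 — |x − y|_3 = 3^{-3} = 1/27.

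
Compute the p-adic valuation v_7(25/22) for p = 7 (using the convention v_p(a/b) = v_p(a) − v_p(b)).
v_7(25/22) = 0

Factor powers of 7 from the numerator and denominator of the reduced fraction: 25 = 7^0 · 25 and 22 = 7^0 · 22. Apply v_p(a/b) = v_p(a) − v_p(b): v_7(25/22) = 0 − 0 = 0.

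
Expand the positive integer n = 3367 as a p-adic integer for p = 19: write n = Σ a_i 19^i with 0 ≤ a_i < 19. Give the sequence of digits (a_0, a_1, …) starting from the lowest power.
(a_0, a_1, …) = (4, 6, 9)

Repeated division by 19 gives the digits low-to-high: 3367 = 4 + 6·19^1 + 9·19^2. Digit sequence: (4, 6, 9).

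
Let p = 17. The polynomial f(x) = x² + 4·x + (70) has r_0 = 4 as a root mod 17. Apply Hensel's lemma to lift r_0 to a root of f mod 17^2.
r_1 = 140 (mod 289)

Hensel: r_{i+1} = r_i − f(r_i)·(f′(r_i))^{-1} mod 17^{i+2}, f′(x) = 2x + 4. Iterate:
  r_0 = 4 (mod 17)
  r_1 = 140 (mod 289)
Final: r = 140 satisfies f(r) ≡ 0 mod 17^2.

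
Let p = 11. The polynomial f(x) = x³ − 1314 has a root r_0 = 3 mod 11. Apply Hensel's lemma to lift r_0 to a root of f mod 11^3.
r_2 = 575 (mod 1331)

Hensel: r_{i+1} = r_i − f(r_i)/f′(r_i) mod 11^{i+2}, where f′(x) = 3x². Iterate:
  r_0 = 3 (mod 11)
  r_1 = 91 (mod 121)
  r_2 = 575 (mod 1331)
Final: r = 575 with f(r) ≡ 0 mod 11^3.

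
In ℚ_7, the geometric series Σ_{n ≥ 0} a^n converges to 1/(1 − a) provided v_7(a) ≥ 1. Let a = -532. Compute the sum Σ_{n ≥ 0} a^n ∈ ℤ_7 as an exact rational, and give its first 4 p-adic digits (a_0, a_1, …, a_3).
Σ a^n = 1/(1 − a) = 1/533;  first 4 digits = (1, 1, 4, 5)

v_7(a) = 1 ≥ 1, so the series converges in ℤ_7 to 1/(1 − a) = 1/(1 − (-532)) = 1/533. Expand this rational in ℤ_7: compute digits iteratively via d_i = x_i mod 7, x_{i+1} = (x_i − d_i)/7. The first 4 digits are (1, 1, 4, 5).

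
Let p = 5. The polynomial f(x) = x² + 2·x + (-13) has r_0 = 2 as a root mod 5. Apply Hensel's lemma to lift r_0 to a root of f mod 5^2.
r_1 = 7 (mod 25)

Hensel: r_{i+1} = r_i − f(r_i)·(f′(r_i))^{-1} mod 5^{i+2}, f′(x) = 2x + 2. Iterate:
  r_0 = 2 (mod 5)
  r_1 = 7 (mod 25)
Final: r = 7 satisfies f(r) ≡ 0 mod 5^2.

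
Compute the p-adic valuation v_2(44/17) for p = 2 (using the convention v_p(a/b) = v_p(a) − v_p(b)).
v_2(44/17) = 2

Factor powers of 2 from the numerator and denominator of the reduced fraction: 44 = 2^2 · 11 and 17 = 2^0 · 17. Apply v_p(a/b) = v_p(a) − v_p(b): v_2(44/17) = 2 − 0 = 2.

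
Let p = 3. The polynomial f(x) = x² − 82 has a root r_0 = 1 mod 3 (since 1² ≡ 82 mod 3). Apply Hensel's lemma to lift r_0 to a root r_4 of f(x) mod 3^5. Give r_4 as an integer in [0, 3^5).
r_4 = 163 (mod 243)

Hensel's recurrence: r_{i+1} = r_i − f(r_i)·(f′(r_i))^{-1} mod 3^{i+2}, with f′(x) = 2x. Iterate:
  r_0 = 1 (mod 3)
  r_1 = 1 (mod 9)
  r_2 = 1 (mod 27)
  r_3 = 1 (mod 81)
  r_4 = 163 (mod 243)
Final: r_4 = 163, and one checks f(r_4) ≡ 0 mod 3^5.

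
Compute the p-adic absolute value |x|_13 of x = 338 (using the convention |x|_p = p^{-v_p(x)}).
|338|_13 = 1/169

Step 1 — compute v_13(x) by factoring powers of 13 out of the numerator and denominator: v_13(338) = 2. Step 2 — apply |x|_p = p^{-v_p(x)} = 13^{-2} = 1/169.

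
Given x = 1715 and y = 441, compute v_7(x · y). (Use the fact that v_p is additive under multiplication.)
v_7(756315) = 5

v_p(x) = 3 (factor: 1715 = 7^3 · 5); v_p(y) = 2 (factor: 441 = 7^2 · 9). Additivity: v_p(xy) = v_p(x) + v_p(y) = 3 + 2 = 5. (Direct check: xy = 756315 = 7^5 · (45).)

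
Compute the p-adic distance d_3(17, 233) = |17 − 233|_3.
d_3(17, 233) = 1/27

Step 1 — x − y = 17 − 233 = -216. Step 2 — v_3(-216) = 3 (factor: -216 = −(3^3 · 8); the sign does not affect v_p). Step 3 — |x − y|_3 = 3^{-3} = 1/27.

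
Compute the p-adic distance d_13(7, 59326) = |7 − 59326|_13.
d_13(7, 59326) = 1/2197

Step 1 — x − y = 7 − 59326 = -59319. Step 2 — v_13(-59319) = 3 (factor: -59319 = −(13^3 · 27); the sign does not affect v_p). Step 3 — |x − y|_13 = 13^{-3} = 1/2197.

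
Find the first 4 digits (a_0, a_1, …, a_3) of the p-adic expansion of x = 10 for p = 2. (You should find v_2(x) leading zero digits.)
(a_0, …, a_3) = (0, 1, 0, 1)

v_2(10) = 1, so a_0 = ... = a_0 = 0. Factor out: x = 2^1 · u with u = 5 a unit in ℤ_2. Expand u iteratively via a_{v+i} = u_i mod 2, u_{i+1} = (u_i − a_{v+i})/2:
  u_0 = 5;  a_1 = 1;  u_1 = (u_0 − 1)/2 = 2
  u_1 = 2;  a_2 = 0;  u_2 = (u_1 − 0)/2 = 1
  u_2 = 1;  a_3 = 1;  u_3 = (u_2 − 1)/2 = 0
Digits: (0, 1, 0, 1).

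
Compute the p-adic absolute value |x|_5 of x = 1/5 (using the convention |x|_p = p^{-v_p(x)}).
|1/5|_5 = 5

Step 1 — compute v_5(x) by factoring powers of 5 out of the numerator and denominator: v_5(1/5) = -1. Step 2 — apply |x|_p = p^{-v_p(x)} = 5^{1} = 5.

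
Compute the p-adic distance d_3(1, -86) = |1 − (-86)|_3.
d_3(1, -86) = 1/3

Step 1 — x − y = 1 − (-86) = 87. Step 2 — v_3(87) = 1 (factor: 87 = (3^1 · 29); the sign does not affect v_p). Step 3 — |x − y|_3 = 3^{-1} = 1/3.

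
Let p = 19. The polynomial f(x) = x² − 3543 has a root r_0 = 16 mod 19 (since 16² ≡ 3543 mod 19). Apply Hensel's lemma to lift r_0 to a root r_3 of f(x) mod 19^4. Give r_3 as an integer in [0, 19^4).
r_3 = 28649 (mod 130321)

Hensel's recurrence: r_{i+1} = r_i − f(r_i)·(f′(r_i))^{-1} mod 19^{i+2}, with f′(x) = 2x. Iterate:
  r_0 = 16 (mod 19)
  r_1 = 130 (mod 361)
  r_2 = 1213 (mod 6859)
  r_3 = 28649 (mod 130321)
Final: r_3 = 28649, and one checks f(r_3) ≡ 0 mod 19^4.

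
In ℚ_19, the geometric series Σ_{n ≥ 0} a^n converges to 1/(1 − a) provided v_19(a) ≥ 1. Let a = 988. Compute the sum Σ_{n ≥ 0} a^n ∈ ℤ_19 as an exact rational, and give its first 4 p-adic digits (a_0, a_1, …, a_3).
Σ a^n = 1/(1 − a) = -1/987;  first 4 digits = (1, 14, 8, 17)

v_19(a) = 1 ≥ 1, so the series converges in ℤ_19 to 1/(1 − a) = 1/(1 − 988) = -1/987. Expand this rational in ℤ_19: compute digits iteratively via d_i = x_i mod 19, x_{i+1} = (x_i − d_i)/19. The first 4 digits are (1, 14, 8, 17).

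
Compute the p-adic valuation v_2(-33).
v_2(-33) = 0

v_2(n) is the largest exponent k such that 2^k divides n. Factor out: -33 = -2^0 · 33. (Sign doesn't affect v_p.) So v_2(-33) = 0.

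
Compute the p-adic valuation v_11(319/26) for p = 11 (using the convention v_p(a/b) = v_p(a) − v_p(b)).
v_11(319/26) = 1

Factor powers of 11 from the numerator and denominator of the reduced fraction: 319 = 11^1 · 29 and 26 = 11^0 · 26. Apply v_p(a/b) = v_p(a) − v_p(b): v_11(319/26) = 1 − 0 = 1.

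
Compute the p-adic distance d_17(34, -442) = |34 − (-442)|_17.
d_17(34, -442) = 1/17

Step 1 — x − y = 34 − (-442) = 476. Step 2 — v_17(476) = 1 (factor: 476 = (17^1 · 28); the sign does not affect v_p). Step 3 — |x − y|_17 = 17^{-1} = 1/17.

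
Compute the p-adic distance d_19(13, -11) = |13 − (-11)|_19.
d_19(13, -11) = 1

Step 1 — x − y = 13 − (-11) = 24. Step 2 — v_19(24) = 0 (factor: 24 = (19^0 · 24); the sign does not affect v_p). Step 3 — |x − y|_19 = 19^{0} = 1.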